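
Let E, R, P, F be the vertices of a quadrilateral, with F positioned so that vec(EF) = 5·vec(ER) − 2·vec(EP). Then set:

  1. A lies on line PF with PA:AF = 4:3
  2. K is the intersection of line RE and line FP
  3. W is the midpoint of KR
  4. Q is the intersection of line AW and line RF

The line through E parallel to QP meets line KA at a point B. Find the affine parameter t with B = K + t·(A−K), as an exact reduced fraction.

Work in coordinates with E = (0, 0), R = (1, 0), P = (0, 1), F = (5, -2).
1. A lies on line PF with PA:AF = 4:3 ⇒ A = (20/7, -5/7)
2. K is the intersection of line RE and line FP ⇒ K = (5/3, 0)
3. W is the midpoint of KR ⇒ W = (4/3, 0)
4. Q is the intersection of line AW and line RF ⇒ Q = (-4, 5/2)
through E parallel to QP: direction (4, -3/2); meets KA at B = (40/9, -5/3)
B = K + t·(A−K) with t = 7/3

t = 7/3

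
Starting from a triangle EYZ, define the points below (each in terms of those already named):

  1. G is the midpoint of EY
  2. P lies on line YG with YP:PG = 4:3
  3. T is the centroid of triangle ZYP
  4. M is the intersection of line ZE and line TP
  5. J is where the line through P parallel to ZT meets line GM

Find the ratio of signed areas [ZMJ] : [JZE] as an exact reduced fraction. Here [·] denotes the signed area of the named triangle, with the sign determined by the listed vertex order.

Work in coordinates with E = (0, 0), Y = (1, 0), Z = (0, 1).
1. G is the midpoint of EY ⇒ G = (1/2, 0)
2. P lies on line YG with YP:PG = 4:3 ⇒ P = (5/7, 0)
3. T is the centroid of triangle ZYP ⇒ T = (4/7, 1/3)
4. M is the intersection of line ZE and line TP ⇒ M = (0, 5/3)
5. J is where the line through P parallel to ZT meets line GM ⇒ J = (5/13, 5/13)
2·[ZMJ] = -10/39, 2·[JZE] = 5/13
[ZMJ]:[JZE] = -10/39:5/13 = -2/3

[ZMJ]:[JZE] = -2/3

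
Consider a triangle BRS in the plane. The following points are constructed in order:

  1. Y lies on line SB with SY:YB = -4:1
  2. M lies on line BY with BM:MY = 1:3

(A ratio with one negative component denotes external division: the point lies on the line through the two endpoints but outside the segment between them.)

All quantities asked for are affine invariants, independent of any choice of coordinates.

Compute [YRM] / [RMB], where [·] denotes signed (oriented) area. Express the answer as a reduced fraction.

[YRM]:[RMB] = -3

Choose coordinates B = (0, 0), R = (1, 0), S = (0, 1).
1. Y lies on line SB with SY:YB = -4:1 ⇒ Y = (0, -1/3)
2. M lies on line BY with BM:MY = 1:3 ⇒ M = (0, -1/12)
2·[YRM] = 1/4, 2·[RMB] = -1/12
[YRM]:[RMB] = 1/4:-1/12 = -3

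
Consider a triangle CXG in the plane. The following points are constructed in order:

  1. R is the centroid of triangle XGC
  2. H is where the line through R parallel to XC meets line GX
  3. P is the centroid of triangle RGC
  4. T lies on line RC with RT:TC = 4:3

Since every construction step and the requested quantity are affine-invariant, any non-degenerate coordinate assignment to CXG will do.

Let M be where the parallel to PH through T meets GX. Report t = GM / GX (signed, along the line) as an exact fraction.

t = 29/28

Choose coordinates C = (0, 0), X = (1, 0), G = (0, 1).
1. R is the centroid of triangle XGC ⇒ R = (1/3, 1/3)
2. H is where the line through R parallel to XC meets line GX ⇒ H = (2/3, 1/3)
3. P is the centroid of triangle RGC ⇒ P = (1/9, 4/9)
4. T lies on line RC with RT:TC = 4:3 ⇒ T = (1/7, 1/7)
through T parallel to PH: direction (5/9, -1/9); meets GX at M = (29/28, -1/28)
M = G + t·(X−G) with t = 29/28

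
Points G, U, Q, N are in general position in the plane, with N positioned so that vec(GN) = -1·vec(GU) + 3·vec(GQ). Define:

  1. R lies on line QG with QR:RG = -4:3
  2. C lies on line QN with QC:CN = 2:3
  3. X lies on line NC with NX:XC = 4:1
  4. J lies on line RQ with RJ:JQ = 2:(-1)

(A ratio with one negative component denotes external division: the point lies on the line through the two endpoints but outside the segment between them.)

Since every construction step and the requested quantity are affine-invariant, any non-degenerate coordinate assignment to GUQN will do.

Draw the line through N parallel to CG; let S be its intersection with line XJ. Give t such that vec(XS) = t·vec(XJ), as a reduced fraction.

t = -12/53

Assign G = (0, 0), U = (1, 0), Q = (0, 1), N = (-1, 3) — the answer is frame-independent, so this choice is without loss of generality.
1. R lies on line QG with QR:RG = -4:3 ⇒ R = (0, -3)
2. C lies on line QN with QC:CN = 2:3 ⇒ C = (-2/5, 9/5)
3. X lies on line NC with NX:XC = 4:1 ⇒ X = (-13/25, 51/25)
4. J lies on line RQ with RJ:JQ = 2:(-1) ⇒ J = (0, 5)
through N parallel to CG: direction (2/5, -9/5); meets XJ at S = (-169/265, 363/265)
S = X + t·(J−X) with t = -12/53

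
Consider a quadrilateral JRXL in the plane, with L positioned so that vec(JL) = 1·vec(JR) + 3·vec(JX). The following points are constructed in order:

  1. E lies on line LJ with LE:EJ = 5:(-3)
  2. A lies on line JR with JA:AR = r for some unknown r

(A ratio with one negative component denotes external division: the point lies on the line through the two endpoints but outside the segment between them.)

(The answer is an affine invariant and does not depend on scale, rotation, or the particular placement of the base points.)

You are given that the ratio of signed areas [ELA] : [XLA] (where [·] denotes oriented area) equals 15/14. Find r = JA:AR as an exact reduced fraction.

r = 1/4

Work in coordinates with J = (0, 0), R = (1, 0), X = (0, 1), L = (1, 3).
1. E lies on line LJ with LE:EJ = 5:(-3) ⇒ E = (-3/2, -9/2)
2. With JA:AR = r, write λ = r/(r+1) so A = J + λ·(R−J); A is affine-linear in λ
Every point depending on A is an affine combination of A and λ-independent points, so each such coordinate is linear in λ; the λ² term in each signed area is a multiple of (R−J)×(R−J) = 0, so 2·[ELA] and 2·[XLA] are each linear in λ. Evaluating at λ=0 and λ=1:
  2·[ELA] = -15/2·λ,   2·[XLA] = -2·λ − 1
So [ELA]:[XLA] = (-15/2·λ) / (-2·λ − 1). Setting this equal to 15/14:
  -15/2·λ = 15/14·(-2·λ − 1)  ⇒  λ = 1/5
Then r = λ/(1−λ) = (1/5)/(4/5) = 1/4. Check: with r = 1/4, A = (1/5, 0) and [ELA]:[XLA] = 15/14 as required.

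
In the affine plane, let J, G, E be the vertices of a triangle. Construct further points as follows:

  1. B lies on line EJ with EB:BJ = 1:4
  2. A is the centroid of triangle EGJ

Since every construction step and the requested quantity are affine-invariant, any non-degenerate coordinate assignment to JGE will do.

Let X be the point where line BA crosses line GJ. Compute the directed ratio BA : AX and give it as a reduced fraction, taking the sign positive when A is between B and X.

Assign J = (0, 0), G = (1, 0), E = (0, 1) — the answer is frame-independent, so this choice is without loss of generality.
1. B lies on line EJ with EB:BJ = 1:4 ⇒ B = (0, 4/5)
2. A is the centroid of triangle EGJ ⇒ A = (1/3, 1/3)
line BA meets GJ at X = (4/7, 0)
A = B + t·(X−B) with t = 7/12, so BA:AX = 7/12:5/12

BA:AX = 7/5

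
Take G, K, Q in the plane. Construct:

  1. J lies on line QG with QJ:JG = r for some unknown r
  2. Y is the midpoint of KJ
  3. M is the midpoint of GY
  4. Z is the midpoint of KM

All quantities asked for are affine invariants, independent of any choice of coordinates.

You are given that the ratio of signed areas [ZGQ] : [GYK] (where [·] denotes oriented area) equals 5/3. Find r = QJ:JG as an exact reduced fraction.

r = 1/3

Assign G = (0, 0), K = (1, 0), Q = (0, 1) — the answer is frame-independent, so this choice is without loss of generality.
1. With QJ:JG = r, write λ = r/(r+1) so J = Q + λ·(G−Q); J is affine-linear in λ
2. Y is the midpoint of KJ ⇒ Y is an affine combination of earlier points and hence also affine-linear in λ
3. M is the midpoint of GY ⇒ M is an affine combination of earlier points and hence also affine-linear in λ
4. Z is the midpoint of KM ⇒ Z is an affine combination of earlier points and hence also affine-linear in λ
Every point depending on J is an affine combination of J and λ-independent points, so each such coordinate is linear in λ; the λ² term in each signed area is a multiple of (G−Q)×(G−Q) = 0, so 2·[ZGQ] and 2·[GYK] are each linear in λ. Evaluating at λ=0 and λ=1:
  2·[ZGQ] = -5/8,   2·[GYK] = 1/2·λ − 1/2
So [ZGQ]:[GYK] = (-5/8) / (1/2·λ − 1/2). Setting this equal to 5/3:
  -5/8 = 5/3·(1/2·λ − 1/2)  ⇒  λ = 1/4
Then r = λ/(1−λ) = (1/4)/(3/4) = 1/3. Check: with r = 1/3, J = (0, 3/4) and [ZGQ]:[GYK] = 5/3 as required.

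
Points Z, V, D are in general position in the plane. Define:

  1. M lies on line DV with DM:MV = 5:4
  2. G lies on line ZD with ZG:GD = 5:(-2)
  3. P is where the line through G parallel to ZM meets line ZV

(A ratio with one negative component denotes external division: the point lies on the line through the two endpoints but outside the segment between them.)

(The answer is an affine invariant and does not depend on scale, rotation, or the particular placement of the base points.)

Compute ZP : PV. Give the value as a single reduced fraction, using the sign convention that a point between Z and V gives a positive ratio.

ZP:PV = -25/37

Work in coordinates with Z = (0, 0), V = (1, 0), D = (0, 1).
1. M lies on line DV with DM:MV = 5:4 ⇒ M = (5/9, 4/9)
2. G lies on line ZD with ZG:GD = 5:(-2) ⇒ G = (0, 5/3)
3. P is where the line through G parallel to ZM meets line ZV ⇒ P = (-25/12, 0)
P = Z + t·(V−Z) with t = -25/12, so ZP:PV = t:(1−t) = -25/12:37/12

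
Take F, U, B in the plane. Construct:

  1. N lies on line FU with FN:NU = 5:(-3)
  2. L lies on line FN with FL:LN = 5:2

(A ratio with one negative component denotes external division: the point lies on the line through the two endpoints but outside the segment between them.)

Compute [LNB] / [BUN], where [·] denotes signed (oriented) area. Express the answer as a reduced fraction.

[LNB]:[BUN] = 10/21

Set F = (0, 0), U = (1, 0), B = (0, 1); any affine frame gives the same invariant.
1. N lies on line FU with FN:NU = 5:(-3) ⇒ N = (5/2, 0)
2. L lies on line FN with FL:LN = 5:2 ⇒ L = (25/14, 0)
2·[LNB] = 5/7, 2·[BUN] = 3/2
[LNB]:[BUN] = 5/7:3/2 = 10/21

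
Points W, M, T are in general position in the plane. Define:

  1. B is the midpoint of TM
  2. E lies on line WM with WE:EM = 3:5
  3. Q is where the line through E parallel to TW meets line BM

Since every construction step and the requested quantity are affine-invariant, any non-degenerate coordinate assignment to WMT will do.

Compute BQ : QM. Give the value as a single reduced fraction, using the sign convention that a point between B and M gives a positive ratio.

Set W = (0, 0), M = (1, 0), T = (0, 1); any affine frame gives the same invariant.
1. B is the midpoint of TM ⇒ B = (1/2, 1/2)
2. E lies on line WM with WE:EM = 3:5 ⇒ E = (3/8, 0)
3. Q is where the line through E parallel to TW meets line BM ⇒ Q = (3/8, 5/8)
Q = B + t·(M−B) with t = -1/4, so BQ:QM = t:(1−t) = -1/4:5/4

BQ:QM = -1/5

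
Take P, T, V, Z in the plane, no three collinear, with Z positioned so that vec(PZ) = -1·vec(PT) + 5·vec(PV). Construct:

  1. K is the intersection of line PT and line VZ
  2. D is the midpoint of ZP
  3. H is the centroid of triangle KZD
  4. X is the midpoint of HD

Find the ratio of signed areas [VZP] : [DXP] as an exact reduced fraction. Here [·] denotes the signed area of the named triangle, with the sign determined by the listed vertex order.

[VZP]:[DXP] = -48/5

Set P = (0, 0), T = (1, 0), V = (0, 1), Z = (-1, 5); any affine frame gives the same invariant.
1. K is the intersection of line PT and line VZ ⇒ K = (1/4, 0)
2. D is the midpoint of ZP ⇒ D = (-1/2, 5/2)
3. H is the centroid of triangle KZD ⇒ H = (-5/12, 5/2)
4. X is the midpoint of HD ⇒ X = (-11/24, 5/2)
2·[VZP] = 1, 2·[DXP] = -5/48
[VZP]:[DXP] = 1:-5/48 = -48/5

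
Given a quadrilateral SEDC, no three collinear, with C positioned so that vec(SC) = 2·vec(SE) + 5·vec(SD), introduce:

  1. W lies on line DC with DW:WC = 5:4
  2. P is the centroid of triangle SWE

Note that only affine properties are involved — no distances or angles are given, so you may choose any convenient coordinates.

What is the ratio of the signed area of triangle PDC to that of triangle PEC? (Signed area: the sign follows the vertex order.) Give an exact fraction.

Assign S = (0, 0), E = (1, 0), D = (0, 1), C = (2, 5) — the answer is frame-independent, so this choice is without loss of generality.
1. W lies on line DC with DW:WC = 5:4 ⇒ W = (10/9, 29/9)
2. P is the centroid of triangle SWE ⇒ P = (19/27, 29/27)
2·[PDC] = -8/3, 2·[PEC] = 23/9
[PDC]:[PEC] = -8/3:23/9 = -24/23

[PDC]:[PEC] = -24/23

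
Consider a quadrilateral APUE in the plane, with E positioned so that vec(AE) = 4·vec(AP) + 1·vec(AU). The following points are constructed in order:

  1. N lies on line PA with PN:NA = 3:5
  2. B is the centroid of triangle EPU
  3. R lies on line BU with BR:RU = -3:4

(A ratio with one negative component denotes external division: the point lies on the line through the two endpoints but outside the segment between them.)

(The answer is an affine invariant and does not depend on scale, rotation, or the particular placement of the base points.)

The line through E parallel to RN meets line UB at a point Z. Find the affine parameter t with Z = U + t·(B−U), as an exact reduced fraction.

Assign A = (0, 0), P = (1, 0), U = (0, 1), E = (4, 1) — the answer is frame-independent, so this choice is without loss of generality.
1. N lies on line PA with PN:NA = 3:5 ⇒ N = (5/8, 0)
2. B is the centroid of triangle EPU ⇒ B = (5/3, 2/3)
3. R lies on line BU with BR:RU = -3:4 ⇒ R = (20/3, -1/3)
through E parallel to RN: direction (-145/24, 1/3); meets UB at Z = (-32/21, 137/105)
Z = U + t·(B−U) with t = -32/35

t = -32/35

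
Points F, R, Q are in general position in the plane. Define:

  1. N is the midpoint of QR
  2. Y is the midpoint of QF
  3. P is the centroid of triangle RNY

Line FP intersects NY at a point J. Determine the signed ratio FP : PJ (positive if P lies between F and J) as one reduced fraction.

Assign F = (0, 0), R = (1, 0), Q = (0, 1) — the answer is frame-independent, so this choice is without loss of generality.
1. N is the midpoint of QR ⇒ N = (1/2, 1/2)
2. Y is the midpoint of QF ⇒ Y = (0, 1/2)
3. P is the centroid of triangle RNY ⇒ P = (1/2, 1/3)
line FP meets NY at J = (3/4, 1/2)
P = F + t·(J−F) with t = 2/3, so FP:PJ = 2/3:1/3

FP:PJ = 2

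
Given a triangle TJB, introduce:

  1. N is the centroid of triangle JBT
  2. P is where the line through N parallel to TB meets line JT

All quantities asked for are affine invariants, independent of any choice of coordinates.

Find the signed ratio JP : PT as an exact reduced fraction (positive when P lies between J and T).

Set T = (0, 0), J = (1, 0), B = (0, 1); any affine frame gives the same invariant.
1. N is the centroid of triangle JBT ⇒ N = (1/3, 1/3)
2. P is where the line through N parallel to TB meets line JT ⇒ P = (1/3, 0)
P = J + t·(T−J) with t = 2/3, so JP:PT = t:(1−t) = 2/3:1/3

JP:PT = 2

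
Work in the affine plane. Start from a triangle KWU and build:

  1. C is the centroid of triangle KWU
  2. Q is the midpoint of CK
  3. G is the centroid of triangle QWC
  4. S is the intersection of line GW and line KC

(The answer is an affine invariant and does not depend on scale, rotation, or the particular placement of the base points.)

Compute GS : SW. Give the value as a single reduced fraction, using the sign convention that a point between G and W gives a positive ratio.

GS:SW = -1/3

Work in coordinates with K = (0, 0), W = (1, 0), U = (0, 1).
1. C is the centroid of triangle KWU ⇒ C = (1/3, 1/3)
2. Q is the midpoint of CK ⇒ Q = (1/6, 1/6)
3. G is the centroid of triangle QWC ⇒ G = (1/2, 1/6)
4. S is the intersection of line GW and line KC ⇒ S = (1/4, 1/4)
S = G + t·(W−G) with t = -1/2, so GS:SW = t:(1−t) = -1/2:3/2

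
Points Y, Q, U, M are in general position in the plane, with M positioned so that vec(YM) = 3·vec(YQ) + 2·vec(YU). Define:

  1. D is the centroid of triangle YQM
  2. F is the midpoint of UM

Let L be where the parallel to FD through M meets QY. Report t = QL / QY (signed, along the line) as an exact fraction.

Set Y = (0, 0), Q = (1, 0), U = (0, 1), M = (3, 2); any affine frame gives the same invariant.
1. D is the centroid of triangle YQM ⇒ D = (4/3, 2/3)
2. F is the midpoint of UM ⇒ F = (3/2, 3/2)
through M parallel to FD: direction (-1/6, -5/6); meets QY at L = (13/5, 0)
L = Q + t·(Y−Q) with t = -8/5

t = -8/5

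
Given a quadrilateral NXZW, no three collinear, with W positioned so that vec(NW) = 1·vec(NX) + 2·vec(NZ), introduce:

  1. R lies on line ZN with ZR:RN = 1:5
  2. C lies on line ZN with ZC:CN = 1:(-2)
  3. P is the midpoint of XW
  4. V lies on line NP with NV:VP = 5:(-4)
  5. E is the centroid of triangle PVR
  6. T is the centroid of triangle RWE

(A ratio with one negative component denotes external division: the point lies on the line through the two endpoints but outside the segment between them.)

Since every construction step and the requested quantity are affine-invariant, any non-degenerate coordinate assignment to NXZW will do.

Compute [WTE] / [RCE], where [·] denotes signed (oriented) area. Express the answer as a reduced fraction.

Work in coordinates with N = (0, 0), X = (1, 0), Z = (0, 1), W = (1, 2).
1. R lies on line ZN with ZR:RN = 1:5 ⇒ R = (0, 5/6)
2. C lies on line ZN with ZC:CN = 1:(-2) ⇒ C = (0, 2)
3. P is the midpoint of XW ⇒ P = (1, 1)
4. V lies on line NP with NV:VP = 5:(-4) ⇒ V = (5, 5)
5. E is the centroid of triangle PVR ⇒ E = (2, 41/18)
6. T is the centroid of triangle RWE ⇒ T = (1, 46/27)
2·[WTE] = 8/27, 2·[RCE] = -7/3
[WTE]:[RCE] = 8/27:-7/3 = -8/63

[WTE]:[RCE] = -8/63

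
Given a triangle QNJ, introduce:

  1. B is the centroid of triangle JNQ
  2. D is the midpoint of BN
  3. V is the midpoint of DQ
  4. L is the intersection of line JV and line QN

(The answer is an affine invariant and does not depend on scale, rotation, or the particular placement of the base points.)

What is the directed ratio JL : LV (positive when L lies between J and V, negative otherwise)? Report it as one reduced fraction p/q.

Work in coordinates with Q = (0, 0), N = (1, 0), J = (0, 1).
1. B is the centroid of triangle JNQ ⇒ B = (1/3, 1/3)
2. D is the midpoint of BN ⇒ D = (2/3, 1/6)
3. V is the midpoint of DQ ⇒ V = (1/3, 1/12)
4. L is the intersection of line JV and line QN ⇒ L = (4/11, 0)
L = J + t·(V−J) with t = 12/11, so JL:LV = t:(1−t) = 12/11:-1/11

JL:LV = -12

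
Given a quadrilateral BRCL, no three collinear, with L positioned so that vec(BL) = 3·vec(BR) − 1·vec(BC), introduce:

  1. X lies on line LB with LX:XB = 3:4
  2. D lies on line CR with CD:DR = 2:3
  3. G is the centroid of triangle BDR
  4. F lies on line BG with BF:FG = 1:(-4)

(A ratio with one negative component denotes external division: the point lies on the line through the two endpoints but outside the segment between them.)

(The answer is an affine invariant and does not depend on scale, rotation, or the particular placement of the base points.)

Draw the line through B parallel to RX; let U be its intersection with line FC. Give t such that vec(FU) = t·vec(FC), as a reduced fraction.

Work in coordinates with B = (0, 0), R = (1, 0), C = (0, 1), L = (3, -1).
1. X lies on line LB with LX:XB = 3:4 ⇒ X = (12/7, -4/7)
2. D lies on line CR with CD:DR = 2:3 ⇒ D = (2/5, 3/5)
3. G is the centroid of triangle BDR ⇒ G = (7/15, 1/5)
4. F lies on line BG with BF:FG = 1:(-4) ⇒ F = (-7/45, -1/15)
through B parallel to RX: direction (5/7, -4/7); meets FC at U = (-35/268, 7/67)
U = F + t·(C−F) with t = 43/268

t = 43/268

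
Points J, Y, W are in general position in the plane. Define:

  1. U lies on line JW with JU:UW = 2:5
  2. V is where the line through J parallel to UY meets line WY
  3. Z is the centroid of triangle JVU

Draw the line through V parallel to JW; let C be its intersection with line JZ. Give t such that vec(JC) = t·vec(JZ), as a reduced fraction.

Assign J = (0, 0), Y = (1, 0), W = (0, 1) — the answer is frame-independent, so this choice is without loss of generality.
1. U lies on line JW with JU:UW = 2:5 ⇒ U = (0, 2/7)
2. V is where the line through J parallel to UY meets line WY ⇒ V = (7/5, -2/5)
3. Z is the centroid of triangle JVU ⇒ Z = (7/15, -4/105)
through V parallel to JW: direction (0, 1); meets JZ at C = (7/5, -4/35)
C = J + t·(Z−J) with t = 3

t = 3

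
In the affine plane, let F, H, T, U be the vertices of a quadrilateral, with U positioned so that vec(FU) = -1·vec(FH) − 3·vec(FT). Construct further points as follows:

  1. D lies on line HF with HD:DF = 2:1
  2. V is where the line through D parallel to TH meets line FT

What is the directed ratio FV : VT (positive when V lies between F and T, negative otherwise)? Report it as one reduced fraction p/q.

FV:VT = 1/2

Work in coordinates with F = (0, 0), H = (1, 0), T = (0, 1), U = (-1, -3).
1. D lies on line HF with HD:DF = 2:1 ⇒ D = (1/3, 0)
2. V is where the line through D parallel to TH meets line FT ⇒ V = (0, 1/3)
V = F + t·(T−F) with t = 1/3, so FV:VT = t:(1−t) = 1/3:2/3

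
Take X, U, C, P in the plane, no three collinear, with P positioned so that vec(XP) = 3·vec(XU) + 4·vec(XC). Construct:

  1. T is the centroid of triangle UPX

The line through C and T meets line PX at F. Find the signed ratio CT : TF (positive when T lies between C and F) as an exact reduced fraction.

Set X = (0, 0), U = (1, 0), C = (0, 1), P = (3, 4); any affine frame gives the same invariant.
1. T is the centroid of triangle UPX ⇒ T = (4/3, 4/3)
line CT meets PX at F = (12/13, 16/13)
T = C + t·(F−C) with t = 13/9, so CT:TF = 13/9:-4/9

CT:TF = -13/4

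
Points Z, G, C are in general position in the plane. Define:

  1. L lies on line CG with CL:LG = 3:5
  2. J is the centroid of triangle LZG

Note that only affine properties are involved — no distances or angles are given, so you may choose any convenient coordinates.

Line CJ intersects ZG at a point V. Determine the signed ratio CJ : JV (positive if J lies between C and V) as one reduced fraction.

CJ:JV = 19/5

Set Z = (0, 0), G = (1, 0), C = (0, 1); any affine frame gives the same invariant.
1. L lies on line CG with CL:LG = 3:5 ⇒ L = (3/8, 5/8)
2. J is the centroid of triangle LZG ⇒ J = (11/24, 5/24)
line CJ meets ZG at V = (11/19, 0)
J = C + t·(V−C) with t = 19/24, so CJ:JV = 19/24:5/24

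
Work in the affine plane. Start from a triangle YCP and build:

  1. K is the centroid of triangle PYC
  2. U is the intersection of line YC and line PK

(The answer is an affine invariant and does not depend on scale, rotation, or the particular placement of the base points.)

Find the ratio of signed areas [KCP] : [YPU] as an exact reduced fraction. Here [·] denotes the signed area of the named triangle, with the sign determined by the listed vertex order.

[KCP]:[YPU] = -2/3

Set Y = (0, 0), C = (1, 0), P = (0, 1); any affine frame gives the same invariant.
1. K is the centroid of triangle PYC ⇒ K = (1/3, 1/3)
2. U is the intersection of line YC and line PK ⇒ U = (1/2, 0)
2·[KCP] = 1/3, 2·[YPU] = -1/2
[KCP]:[YPU] = 1/3:-1/2 = -2/3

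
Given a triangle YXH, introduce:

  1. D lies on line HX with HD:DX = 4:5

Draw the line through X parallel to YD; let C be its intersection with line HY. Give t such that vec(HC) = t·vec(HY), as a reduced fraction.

Choose coordinates Y = (0, 0), X = (1, 0), H = (0, 1).
1. D lies on line HX with HD:DX = 4:5 ⇒ D = (4/9, 5/9)
through X parallel to YD: direction (4/9, 5/9); meets HY at C = (0, -5/4)
C = H + t·(Y−H) with t = 9/4

t = 9/4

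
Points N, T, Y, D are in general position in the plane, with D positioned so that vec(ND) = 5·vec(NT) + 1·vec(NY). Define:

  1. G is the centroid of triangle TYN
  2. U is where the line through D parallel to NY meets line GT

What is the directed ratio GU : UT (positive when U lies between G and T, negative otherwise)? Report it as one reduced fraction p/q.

Work in coordinates with N = (0, 0), T = (1, 0), Y = (0, 1), D = (5, 1).
1. G is the centroid of triangle TYN ⇒ G = (1/3, 1/3)
2. U is where the line through D parallel to NY meets line GT ⇒ U = (5, -2)
U = G + t·(T−G) with t = 7, so GU:UT = t:(1−t) = 7:-6

GU:UT = -7/6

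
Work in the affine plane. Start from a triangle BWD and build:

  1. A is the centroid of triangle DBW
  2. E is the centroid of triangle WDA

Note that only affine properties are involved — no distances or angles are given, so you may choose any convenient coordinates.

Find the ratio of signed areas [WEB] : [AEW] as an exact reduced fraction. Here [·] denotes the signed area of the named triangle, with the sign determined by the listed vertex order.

Choose coordinates B = (0, 0), W = (1, 0), D = (0, 1).
1. A is the centroid of triangle DBW ⇒ A = (1/3, 1/3)
2. E is the centroid of triangle WDA ⇒ E = (4/9, 4/9)
2·[WEB] = 4/9, 2·[AEW] = -1/9
[WEB]:[AEW] = 4/9:-1/9 = -4

[WEB]:[AEW] = -4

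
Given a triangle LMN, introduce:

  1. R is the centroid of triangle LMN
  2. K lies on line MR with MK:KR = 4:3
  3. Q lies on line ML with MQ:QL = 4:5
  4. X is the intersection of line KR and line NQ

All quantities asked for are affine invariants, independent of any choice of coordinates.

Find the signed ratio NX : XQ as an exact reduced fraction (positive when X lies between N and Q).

NX:XQ = 9/4

Choose coordinates L = (0, 0), M = (1, 0), N = (0, 1).
1. R is the centroid of triangle LMN ⇒ R = (1/3, 1/3)
2. K lies on line MR with MK:KR = 4:3 ⇒ K = (13/21, 4/21)
3. Q lies on line ML with MQ:QL = 4:5 ⇒ Q = (5/9, 0)
4. X is the intersection of line KR and line NQ ⇒ X = (5/13, 4/13)
X = N + t·(Q−N) with t = 9/13, so NX:XQ = t:(1−t) = 9/13:4/13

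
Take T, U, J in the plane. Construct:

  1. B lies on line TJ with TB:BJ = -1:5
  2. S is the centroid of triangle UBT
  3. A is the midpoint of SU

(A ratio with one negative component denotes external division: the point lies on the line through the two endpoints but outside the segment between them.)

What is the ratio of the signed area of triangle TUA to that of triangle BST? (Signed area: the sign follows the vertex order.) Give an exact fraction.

[TUA]:[BST] = -1/2

Work in coordinates with T = (0, 0), U = (1, 0), J = (0, 1).
1. B lies on line TJ with TB:BJ = -1:5 ⇒ B = (0, -1/4)
2. S is the centroid of triangle UBT ⇒ S = (1/3, -1/12)
3. A is the midpoint of SU ⇒ A = (2/3, -1/24)
2·[TUA] = -1/24, 2·[BST] = 1/12
[TUA]:[BST] = -1/24:1/12 = -1/2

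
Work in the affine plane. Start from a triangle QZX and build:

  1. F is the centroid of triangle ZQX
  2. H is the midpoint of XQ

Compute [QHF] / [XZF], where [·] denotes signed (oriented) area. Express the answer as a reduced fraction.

[QHF]:[XZF] = 1/2

Set Q = (0, 0), Z = (1, 0), X = (0, 1); any affine frame gives the same invariant.
1. F is the centroid of triangle ZQX ⇒ F = (1/3, 1/3)
2. H is the midpoint of XQ ⇒ H = (0, 1/2)
2·[QHF] = -1/6, 2·[XZF] = -1/3
[QHF]:[XZF] = -1/6:-1/3 = 1/2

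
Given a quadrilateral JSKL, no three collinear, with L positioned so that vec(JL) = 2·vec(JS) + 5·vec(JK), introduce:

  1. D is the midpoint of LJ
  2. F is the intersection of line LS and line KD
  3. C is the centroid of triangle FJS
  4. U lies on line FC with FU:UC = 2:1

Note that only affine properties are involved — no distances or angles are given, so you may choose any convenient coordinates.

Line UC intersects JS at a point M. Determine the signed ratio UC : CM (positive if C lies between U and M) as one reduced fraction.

Work in coordinates with J = (0, 0), S = (1, 0), K = (0, 1), L = (2, 5).
1. D is the midpoint of LJ ⇒ D = (1, 5/2)
2. F is the intersection of line LS and line KD ⇒ F = (12/7, 25/7)
3. C is the centroid of triangle FJS ⇒ C = (19/21, 25/21)
4. U lies on line FC with FU:UC = 2:1 ⇒ U = (74/63, 125/63)
line UC meets JS at M = (1/2, 0)
C = U + t·(M−U) with t = 2/5, so UC:CM = 2/5:3/5

UC:CM = 2/3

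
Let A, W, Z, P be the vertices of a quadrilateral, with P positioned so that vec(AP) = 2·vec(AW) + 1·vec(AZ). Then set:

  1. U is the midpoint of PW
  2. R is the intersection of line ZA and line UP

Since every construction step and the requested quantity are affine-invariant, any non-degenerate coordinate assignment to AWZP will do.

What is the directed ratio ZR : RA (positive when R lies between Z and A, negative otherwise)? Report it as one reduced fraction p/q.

ZR:RA = -2

Choose coordinates A = (0, 0), W = (1, 0), Z = (0, 1), P = (2, 1).
1. U is the midpoint of PW ⇒ U = (3/2, 1/2)
2. R is the intersection of line ZA and line UP ⇒ R = (0, -1)
R = Z + t·(A−Z) with t = 2, so ZR:RA = t:(1−t) = 2:-1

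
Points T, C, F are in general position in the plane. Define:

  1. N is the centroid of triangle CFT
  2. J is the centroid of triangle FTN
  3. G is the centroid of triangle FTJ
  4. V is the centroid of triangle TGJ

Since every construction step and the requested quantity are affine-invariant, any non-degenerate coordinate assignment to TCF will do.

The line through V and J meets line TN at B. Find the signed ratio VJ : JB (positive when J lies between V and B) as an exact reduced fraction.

VJ:JB = -2/9

Assign T = (0, 0), C = (1, 0), F = (0, 1) — the answer is frame-independent, so this choice is without loss of generality.
1. N is the centroid of triangle CFT ⇒ N = (1/3, 1/3)
2. J is the centroid of triangle FTN ⇒ J = (1/9, 4/9)
3. G is the centroid of triangle FTJ ⇒ G = (1/27, 13/27)
4. V is the centroid of triangle TGJ ⇒ V = (4/81, 25/81)
line VJ meets TN at B = (-1/6, -1/6)
J = V + t·(B−V) with t = -2/7, so VJ:JB = -2/7:9/7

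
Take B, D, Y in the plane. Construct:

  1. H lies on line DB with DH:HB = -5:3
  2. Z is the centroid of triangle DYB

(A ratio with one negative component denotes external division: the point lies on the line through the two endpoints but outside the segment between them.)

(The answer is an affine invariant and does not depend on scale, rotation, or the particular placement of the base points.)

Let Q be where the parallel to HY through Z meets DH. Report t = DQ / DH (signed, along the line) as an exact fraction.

Choose coordinates B = (0, 0), D = (1, 0), Y = (0, 1).
1. H lies on line DB with DH:HB = -5:3 ⇒ H = (-3/2, 0)
2. Z is the centroid of triangle DYB ⇒ Z = (1/3, 1/3)
through Z parallel to HY: direction (3/2, 1); meets DH at Q = (-1/6, 0)
Q = D + t·(H−D) with t = 7/15

t = 7/15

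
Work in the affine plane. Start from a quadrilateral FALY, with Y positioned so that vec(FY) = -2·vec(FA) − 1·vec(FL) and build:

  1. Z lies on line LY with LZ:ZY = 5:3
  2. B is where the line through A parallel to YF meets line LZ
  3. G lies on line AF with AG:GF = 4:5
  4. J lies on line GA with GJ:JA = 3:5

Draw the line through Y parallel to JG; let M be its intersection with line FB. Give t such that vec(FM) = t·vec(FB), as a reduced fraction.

t = 1/2

Set F = (0, 0), A = (1, 0), L = (0, 1), Y = (-2, -1); any affine frame gives the same invariant.
1. Z lies on line LY with LZ:ZY = 5:3 ⇒ Z = (-5/4, -1/4)
2. B is where the line through A parallel to YF meets line LZ ⇒ B = (-3, -2)
3. G lies on line AF with AG:GF = 4:5 ⇒ G = (5/9, 0)
4. J lies on line GA with GJ:JA = 3:5 ⇒ J = (13/18, 0)
through Y parallel to JG: direction (-1/6, 0); meets FB at M = (-3/2, -1)
M = F + t·(B−F) with t = 1/2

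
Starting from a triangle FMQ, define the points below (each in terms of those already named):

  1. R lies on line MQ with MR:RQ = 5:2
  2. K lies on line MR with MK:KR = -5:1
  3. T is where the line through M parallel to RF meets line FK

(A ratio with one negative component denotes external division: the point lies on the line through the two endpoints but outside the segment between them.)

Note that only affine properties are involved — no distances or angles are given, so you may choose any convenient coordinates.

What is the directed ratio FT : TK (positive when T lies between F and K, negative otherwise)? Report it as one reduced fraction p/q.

FT:TK = -4/5

Assign F = (0, 0), M = (1, 0), Q = (0, 1) — the answer is frame-independent, so this choice is without loss of generality.
1. R lies on line MQ with MR:RQ = 5:2 ⇒ R = (2/7, 5/7)
2. K lies on line MR with MK:KR = -5:1 ⇒ K = (3/28, 25/28)
3. T is where the line through M parallel to RF meets line FK ⇒ T = (-3/7, -25/7)
T = F + t·(K−F) with t = -4, so FT:TK = t:(1−t) = -4:5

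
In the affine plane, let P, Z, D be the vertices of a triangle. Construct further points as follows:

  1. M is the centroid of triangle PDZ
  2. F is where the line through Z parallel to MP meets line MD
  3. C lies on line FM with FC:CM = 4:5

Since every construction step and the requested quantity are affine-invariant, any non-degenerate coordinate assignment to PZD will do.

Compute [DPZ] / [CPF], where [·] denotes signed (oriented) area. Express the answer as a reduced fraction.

Choose coordinates P = (0, 0), Z = (1, 0), D = (0, 1).
1. M is the centroid of triangle PDZ ⇒ M = (1/3, 1/3)
2. F is where the line through Z parallel to MP meets line MD ⇒ F = (2/3, -1/3)
3. C lies on line FM with FC:CM = 4:5 ⇒ C = (14/27, -1/27)
2·[DPZ] = 1, 2·[CPF] = 4/27
[DPZ]:[CPF] = 1:4/27 = 27/4

[DPZ]:[CPF] = 27/4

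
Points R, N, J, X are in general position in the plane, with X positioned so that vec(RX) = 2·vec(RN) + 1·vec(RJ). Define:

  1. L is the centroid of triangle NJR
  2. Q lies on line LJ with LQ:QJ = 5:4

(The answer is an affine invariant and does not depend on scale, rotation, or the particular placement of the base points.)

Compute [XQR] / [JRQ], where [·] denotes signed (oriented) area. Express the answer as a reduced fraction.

[XQR]:[JRQ] = 17/2

Choose coordinates R = (0, 0), N = (1, 0), J = (0, 1), X = (2, 1).
1. L is the centroid of triangle NJR ⇒ L = (1/3, 1/3)
2. Q lies on line LJ with LQ:QJ = 5:4 ⇒ Q = (4/27, 19/27)
2·[XQR] = 34/27, 2·[JRQ] = 4/27
[XQR]:[JRQ] = 34/27:4/27 = 17/2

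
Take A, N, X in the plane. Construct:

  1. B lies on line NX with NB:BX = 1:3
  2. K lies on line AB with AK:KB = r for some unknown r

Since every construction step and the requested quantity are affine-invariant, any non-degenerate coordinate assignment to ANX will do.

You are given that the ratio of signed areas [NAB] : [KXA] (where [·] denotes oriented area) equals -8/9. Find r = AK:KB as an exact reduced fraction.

Choose coordinates A = (0, 0), N = (1, 0), X = (0, 1).
1. B lies on line NX with NB:BX = 1:3 ⇒ B = (3/4, 1/4)
2. With AK:KB = r, write λ = r/(r+1) so K = A + λ·(B−A); K is affine-linear in λ
Every point depending on K is an affine combination of K and λ-independent points, so each such coordinate is linear in λ; the λ² term in each signed area is a multiple of (B−A)×(B−A) = 0, so 2·[NAB] and 2·[KXA] are each linear in λ. Evaluating at λ=0 and λ=1:
  2·[NAB] = -1/4,   2·[KXA] = 3/4·λ
So [NAB]:[KXA] = (-1/4) / (3/4·λ). Setting this equal to -8/9:
  -1/4 = -8/9·(3/4·λ)  ⇒  λ = 3/8
Then r = λ/(1−λ) = (3/8)/(5/8) = 3/5. Check: with r = 3/5, K = (9/32, 3/32) and [NAB]:[KXA] = -8/9 as required.

r = 3/5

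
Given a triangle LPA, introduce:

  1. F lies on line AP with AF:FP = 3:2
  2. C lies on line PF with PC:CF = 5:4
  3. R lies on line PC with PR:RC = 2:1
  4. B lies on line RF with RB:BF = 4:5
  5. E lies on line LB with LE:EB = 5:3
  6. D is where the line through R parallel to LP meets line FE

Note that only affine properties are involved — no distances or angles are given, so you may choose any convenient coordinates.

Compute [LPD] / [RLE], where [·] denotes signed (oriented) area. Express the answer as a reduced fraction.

[LPD]:[RLE] = -36/17

Work in coordinates with L = (0, 0), P = (1, 0), A = (0, 1).
1. F lies on line AP with AF:FP = 3:2 ⇒ F = (3/5, 2/5)
2. C lies on line PF with PC:CF = 5:4 ⇒ C = (7/9, 2/9)
3. R lies on line PC with PR:RC = 2:1 ⇒ R = (23/27, 4/27)
4. B lies on line RF with RB:BF = 4:5 ⇒ B = (899/1215, 316/1215)
5. E lies on line LB with LE:EB = 5:3 ⇒ E = (899/1944, 79/486)
6. D is where the line through R parallel to LP meets line FE ⇒ D = (14149/31158, 4/27)
2·[LPD] = 4/27, 2·[RLE] = -17/243
[LPD]:[RLE] = 4/27:-17/243 = -36/17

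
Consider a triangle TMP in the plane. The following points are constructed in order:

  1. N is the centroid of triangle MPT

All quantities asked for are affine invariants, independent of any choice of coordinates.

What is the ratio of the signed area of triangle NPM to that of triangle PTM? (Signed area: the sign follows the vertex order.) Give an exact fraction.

[NPM]:[PTM] = -1/3

Work in coordinates with T = (0, 0), M = (1, 0), P = (0, 1).
1. N is the centroid of triangle MPT ⇒ N = (1/3, 1/3)
2·[NPM] = -1/3, 2·[PTM] = 1
[NPM]:[PTM] = -1/3:1 = -1/3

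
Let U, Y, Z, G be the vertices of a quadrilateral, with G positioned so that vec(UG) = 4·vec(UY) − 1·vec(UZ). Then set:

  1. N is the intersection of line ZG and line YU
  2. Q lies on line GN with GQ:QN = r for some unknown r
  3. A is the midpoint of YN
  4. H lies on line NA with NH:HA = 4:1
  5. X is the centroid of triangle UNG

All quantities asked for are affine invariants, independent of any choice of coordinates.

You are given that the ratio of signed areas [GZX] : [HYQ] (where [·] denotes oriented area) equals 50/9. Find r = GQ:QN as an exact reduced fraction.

r = 3/2

Work in coordinates with U = (0, 0), Y = (1, 0), Z = (0, 1), G = (4, -1).
1. N is the intersection of line ZG and line YU ⇒ N = (2, 0)
2. With GQ:QN = r, write λ = r/(r+1) so Q = G + λ·(N−G); Q is affine-linear in λ
3. A is the midpoint of YN ⇒ A = (3/2, 0)
4. H lies on line NA with NH:HA = 4:1 ⇒ H = (8/5, 0)
5. X is the centroid of triangle UNG ⇒ X = (2, -1/3)
Every point depending on Q is an affine combination of Q and λ-independent points, so each such coordinate is linear in λ; the λ² term in each signed area is a multiple of (N−G)×(N−G) = 0, so 2·[GZX] and 2·[HYQ] are each linear in λ. Evaluating at λ=0 and λ=1:
  2·[GZX] = 4/3,   2·[HYQ] = -3/5·λ + 3/5
So [GZX]:[HYQ] = (4/3) / (-3/5·λ + 3/5). Setting this equal to 50/9:
  4/3 = 50/9·(-3/5·λ + 3/5)  ⇒  λ = 3/5
Then r = λ/(1−λ) = (3/5)/(2/5) = 3/2. Check: with r = 3/2, Q = (14/5, -2/5) and [GZX]:[HYQ] = 50/9 as required.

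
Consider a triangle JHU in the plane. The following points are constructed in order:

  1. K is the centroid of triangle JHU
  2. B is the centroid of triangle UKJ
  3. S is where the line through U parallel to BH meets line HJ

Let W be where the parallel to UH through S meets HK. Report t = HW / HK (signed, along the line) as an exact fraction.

t = -3

Work in coordinates with J = (0, 0), H = (1, 0), U = (0, 1).
1. K is the centroid of triangle JHU ⇒ K = (1/3, 1/3)
2. B is the centroid of triangle UKJ ⇒ B = (1/9, 4/9)
3. S is where the line through U parallel to BH meets line HJ ⇒ S = (2, 0)
through S parallel to UH: direction (1, -1); meets HK at W = (3, -1)
W = H + t·(K−H) with t = -3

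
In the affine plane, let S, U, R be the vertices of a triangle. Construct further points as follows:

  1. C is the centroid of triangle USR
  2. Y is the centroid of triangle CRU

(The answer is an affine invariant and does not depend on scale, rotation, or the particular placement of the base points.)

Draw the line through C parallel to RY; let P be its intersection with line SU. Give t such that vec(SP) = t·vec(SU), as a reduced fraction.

t = 3/5

Choose coordinates S = (0, 0), U = (1, 0), R = (0, 1).
1. C is the centroid of triangle USR ⇒ C = (1/3, 1/3)
2. Y is the centroid of triangle CRU ⇒ Y = (4/9, 4/9)
through C parallel to RY: direction (4/9, -5/9); meets SU at P = (3/5, 0)
P = S + t·(U−S) with t = 3/5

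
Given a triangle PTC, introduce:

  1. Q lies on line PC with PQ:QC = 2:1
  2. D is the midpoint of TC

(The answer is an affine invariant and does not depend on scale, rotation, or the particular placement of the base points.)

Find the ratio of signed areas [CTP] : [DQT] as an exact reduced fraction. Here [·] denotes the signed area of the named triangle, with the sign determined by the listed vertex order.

Work in coordinates with P = (0, 0), T = (1, 0), C = (0, 1).
1. Q lies on line PC with PQ:QC = 2:1 ⇒ Q = (0, 2/3)
2. D is the midpoint of TC ⇒ D = (1/2, 1/2)
2·[CTP] = -1, 2·[DQT] = 1/6
[CTP]:[DQT] = -1:1/6 = -6

[CTP]:[DQT] = -6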